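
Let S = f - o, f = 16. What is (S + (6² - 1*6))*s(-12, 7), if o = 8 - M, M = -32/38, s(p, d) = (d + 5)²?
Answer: 101664/19 ≈ 5350.7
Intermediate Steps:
s(p, d) = (5 + d)²
M = -16/19 (M = -32*1/38 = -16/19 ≈ -0.84210)
o = 168/19 (o = 8 - 1*(-16/19) = 8 + 16/19 = 168/19 ≈ 8.8421)
S = 136/19 (S = 16 - 1*168/19 = 16 - 168/19 = 136/19 ≈ 7.1579)
(S + (6² - 1*6))*s(-12, 7) = (136/19 + (6² - 1*6))*(5 + 7)² = (136/19 + (36 - 6))*12² = (136/19 + 30)*144 = (706/19)*144 = 101664/19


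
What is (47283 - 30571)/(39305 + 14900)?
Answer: 16712/54205 ≈ 0.30831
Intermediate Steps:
(47283 - 30571)/(39305 + 14900) = 16712/54205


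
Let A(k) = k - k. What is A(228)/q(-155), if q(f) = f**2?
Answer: 0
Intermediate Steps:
A(k) = 0
A(228)/q(-155) = 0/((-155)**2) = 0/24025 = 0*(1/24025) = 0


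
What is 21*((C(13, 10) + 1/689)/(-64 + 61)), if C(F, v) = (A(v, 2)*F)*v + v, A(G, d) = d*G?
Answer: -12588037/689 ≈ -18270.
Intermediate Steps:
A(G, d) = G*d
C(F, v) = v + 2*F*v² (C(F, v) = ((v*2)*F)*v + v = ((2*v)*F)*v + v = (2*F*v)*v + v = 2*F*v² + v = v + 2*F*v²)
21*((C(13, 10) + 1/689)/(-64 + 61)) = 21*((10*(1 + 2*13*10) + 1/689)/(-64 + 61)) = 21*((10*(1 + 260) + 1/689)/(-3)) = 21*((10*261 + 1/689)*(-⅓)) = 21*((2610 + 1/689)*(-⅓)) = 21*((1798291/689)*(-⅓)) = 21*(-1798291/2067) = -12588037/689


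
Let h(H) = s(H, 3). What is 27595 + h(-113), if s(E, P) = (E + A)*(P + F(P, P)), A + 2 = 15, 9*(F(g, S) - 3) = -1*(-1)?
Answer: 242855/9 ≈ 26984.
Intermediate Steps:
F(g, S) = 28/9 (F(g, S) = 3 + (-1*(-1))/9 = 3 + (⅑)*1 = 3 + ⅑ = 28/9)
A = 13 (A = -2 + 15 = 13)
s(E, P) = (13 + E)*(28/9 + P) (s(E, P) = (E + 13)*(P + 28/9) = (13 + E)*(28/9 + P))
h(H) = 715/9 + 55*H/9 (h(H) = 364/9 + 13*3 + 28*H/9 + H*3 = 364/9 + 39 + 28*H/9 + 3*H = 715/9 + 55*H/9)
27595 + h(-113) = 27595 + (715/9 + (55/9)*(-113)) = 27595 + (715/9 - 6215/9) = 27595 - 5500/9 = 242855/9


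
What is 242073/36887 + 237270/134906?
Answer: 20704639314/2488138811 ≈ 8.3213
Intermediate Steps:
242073/36887 + 237270/134906 = 242073*(1/36887) + 237270*(1/134906) = 242073/36887 + 118635/67453 = 20704639314/2488138811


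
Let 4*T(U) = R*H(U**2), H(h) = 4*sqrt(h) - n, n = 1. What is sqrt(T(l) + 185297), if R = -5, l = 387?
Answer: sqrt(733453)/2 ≈ 428.21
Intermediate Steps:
H(h) = -1 + 4*sqrt(h) (H(h) = 4*sqrt(h) - 1*1 = 4*sqrt(h) - 1 = -1 + 4*sqrt(h))
T(U) = 5/4 - 5*sqrt(U**2) (T(U) = (-5*(-1 + 4*sqrt(U**2)))/4 = (5 - 20*sqrt(U**2))/4 = 5/4 - 5*sqrt(U**2))
sqrt(T(l) + 185297) = sqrt((5/4 - 5*sqrt(387**2)) + 185297) = sqrt((5/4 - 5*sqrt(149769)) + 185297) = sqrt((5/4 - 5*387) + 185297) = sqrt((5/4 - 1935) + 185297) = sqrt(-7735/4 + 185297) = sqrt(733453/4) = sqrt(733453)/2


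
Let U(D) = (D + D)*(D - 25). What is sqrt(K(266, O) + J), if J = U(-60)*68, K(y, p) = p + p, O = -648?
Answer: 4*sqrt(43269) ≈ 832.05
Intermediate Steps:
U(D) = 2*D*(-25 + D) (U(D) = (2*D)*(-25 + D) = 2*D*(-25 + D))
K(y, p) = 2*p
J = 693600 (J = (2*(-60)*(-25 - 60))*68 = (2*(-60)*(-85))*68 = 10200*68 = 693600)
sqrt(K(266, O) + J) = sqrt(2*(-648) + 693600) = sqrt(-1296 + 693600) = sqrt(692304) = 4*sqrt(43269)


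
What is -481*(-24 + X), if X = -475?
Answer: 240019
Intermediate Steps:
-481*(-24 + X) = -481*(-24 - 475) = -481*(-499) = 240019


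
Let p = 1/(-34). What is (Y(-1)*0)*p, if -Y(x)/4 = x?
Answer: 0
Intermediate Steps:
Y(x) = -4*x
p = -1/34 (p = 1*(-1/34) = -1/34 ≈ -0.029412)
(Y(-1)*0)*p = (-4*(-1)*0)*(-1/34) = (4*0)*(-1/34) = 0*(-1/34) = 0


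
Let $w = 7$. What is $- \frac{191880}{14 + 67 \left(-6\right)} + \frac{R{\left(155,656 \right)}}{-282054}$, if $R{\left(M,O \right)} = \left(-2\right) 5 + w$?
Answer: $\frac{4510043557}{9119746} \approx 494.54$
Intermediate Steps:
$R{\left(M,O \right)} = -3$ ($R{\left(M,O \right)} = \left(-2\right) 5 + 7 = -10 + 7 = -3$)
$- \frac{191880}{14 + 67 \left(-6\right)} + \frac{R{\left(155,656 \right)}}{-282054} = - \frac{191880}{14 + 67 \left(-6\right)} - \frac{3}{-282054} = - \frac{191880}{14 - 402} - - \frac{1}{94018} = - \frac{191880}{-388} + \frac{1}{94018} = \left(-191880\right) \left(- \frac{1}{388}\right) + \frac{1}{94018} = \frac{47970}{97} + \frac{1}{94018} = \frac{4510043557}{9119746}$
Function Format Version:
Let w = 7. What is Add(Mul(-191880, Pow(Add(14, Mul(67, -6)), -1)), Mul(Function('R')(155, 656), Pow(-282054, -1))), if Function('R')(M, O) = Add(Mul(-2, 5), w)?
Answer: Rational(4510043557, 9119746) ≈ 494.54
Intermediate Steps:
Function('R')(M, O) = -3 (Function('R')(M, O) = Add(Mul(-2, 5), 7) = Add(-10, 7) = -3)
Add(Mul(-191880, Pow(Add(14, Mul(67, -6)), -1)), Mul(Function('R')(155, 656), Pow(-282054, -1))) = Add(Mul(-191880, Pow(Add(14, Mul(67, -6)), -1)), Mul(-3, Pow(-282054, -1))) = Add(Mul(-191880, Pow(Add(14, -402), -1)), Mul(-3, Rational(-1, 282054))) = Add(Mul(-191880, Pow(-388, -1)), Rational(1, 94018)) = Add(Mul(-191880, Rational(-1, 388)), Rational(1, 94018)) = Add(Rational(47970, 97), Rational(1, 94018)) = Rational(4510043557, 9119746)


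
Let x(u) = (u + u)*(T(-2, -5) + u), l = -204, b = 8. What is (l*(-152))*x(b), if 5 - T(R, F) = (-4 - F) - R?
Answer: 4961280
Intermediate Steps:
T(R, F) = 9 + F + R (T(R, F) = 5 - ((-4 - F) - R) = 5 - (-4 - F - R) = 5 + (4 + F + R) = 9 + F + R)
x(u) = 2*u*(2 + u) (x(u) = (u + u)*((9 - 5 - 2) + u) = (2*u)*(2 + u) = 2*u*(2 + u))
(l*(-152))*x(b) = (-204*(-152))*(2*8*(2 + 8)) = 31008*(2*8*10) = 31008*160 = 4961280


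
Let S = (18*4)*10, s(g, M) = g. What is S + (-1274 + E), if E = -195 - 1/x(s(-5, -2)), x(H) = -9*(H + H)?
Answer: -67411/90 ≈ -749.01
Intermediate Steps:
x(H) = -18*H
E = -17551/90 (E = -195 - 1/((-18*(-5))) = -195 - 1/90 = -17551/90 ≈ -195.01)
S = 720 (S = 72*10 = 720)
S + (-1274 + E) = 720 + (-1274 - 17551/90) = 720 - 132211/90 = -67411/90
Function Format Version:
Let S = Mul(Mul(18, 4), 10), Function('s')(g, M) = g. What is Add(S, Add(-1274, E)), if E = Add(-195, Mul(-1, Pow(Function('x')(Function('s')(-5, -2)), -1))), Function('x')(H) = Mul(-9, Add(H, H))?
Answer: Rational(-67411, 90) ≈ -749.01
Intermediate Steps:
Function('x')(H) = Mul(-18, H) (Function('x')(H) = Mul(-9, Mul(2, H)) = Mul(-18, H))
E = Rational(-17551, 90) (E = Add(-195, Mul(-1, Pow(Mul(-18, -5), -1))) = Add(-195, Mul(-1, Pow(90, -1))) = Add(-195, Mul(-1, Rational(1, 90))) = Add(-195, Rational(-1, 90)) = Rational(-17551, 90) ≈ -195.01)
S = 720 (S = Mul(72, 10) = 720)
Add(S, Add(-1274, E)) = Add(720, Add(-1274, Rational(-17551, 90))) = Add(720, Rational(-132211, 90)) = Rational(-67411, 90)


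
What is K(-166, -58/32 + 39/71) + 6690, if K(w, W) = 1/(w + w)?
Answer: 2221079/332 ≈ 6690.0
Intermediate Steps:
K(w, W) = 1/(2*w)
K(-166, -58/32 + 39/71) + 6690 = (1/2)/(-166) + 6690 = (1/2)*(-1/166) + 6690 = -1/332 + 6690 = 2221079/332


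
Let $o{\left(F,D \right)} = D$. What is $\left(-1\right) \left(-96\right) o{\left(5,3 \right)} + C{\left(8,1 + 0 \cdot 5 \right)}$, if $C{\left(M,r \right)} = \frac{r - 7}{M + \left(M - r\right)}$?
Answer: $\frac{1438}{5} \approx 287.6$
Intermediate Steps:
$C{\left(M,r \right)} = \frac{-7 + r}{- r + 2 M}$
$\left(-1\right) \left(-96\right) o{\left(5,3 \right)} + C{\left(8,1 + 0 \cdot 5 \right)} = \left(-1\right) \left(-96\right) 3 + \frac{-7 + \left(1 + 0 \cdot 5\right)}{- (1 + 0 \cdot 5) + 2 \cdot 8} = 96 \cdot 3 + \frac{-7 + \left(1 + 0\right)}{- (1 + 0) + 16} = 288 + \frac{-7 + 1}{\left(-1\right) 1 + 16} = 288 + \frac{1}{-1 + 16} \left(-6\right) = 288 + \frac{1}{15} \left(-6\right) = 288 - \frac{2}{5} = \frac{1438}{5}$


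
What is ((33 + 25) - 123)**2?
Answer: 4225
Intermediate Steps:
((33 + 25) - 123)**2 = (58 - 123)**2 = (-65)**2 = 4225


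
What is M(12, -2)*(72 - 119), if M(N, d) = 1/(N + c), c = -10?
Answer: -47/2 ≈ -23.500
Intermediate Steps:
M(N, d) = 1/(-10 + N) (M(N, d) = 1/(N - 10) = 1/(-10 + N))
M(12, -2)*(72 - 119) = (72 - 119)/(-10 + 12) = -47/2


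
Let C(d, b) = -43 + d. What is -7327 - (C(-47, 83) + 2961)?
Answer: -10198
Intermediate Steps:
-7327 - (C(-47, 83) + 2961) = -7327 - ((-43 - 47) + 2961) = -7327 - (-90 + 2961) = -7327 - 1*2871 = -7327 - 2871 = -10198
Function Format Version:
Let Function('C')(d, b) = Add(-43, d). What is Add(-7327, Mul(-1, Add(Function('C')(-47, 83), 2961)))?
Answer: -10198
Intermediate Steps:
Add(-7327, Mul(-1, Add(Function('C')(-47, 83), 2961))) = Add(-7327, Mul(-1, Add(Add(-43, -47), 2961))) = Add(-7327, Mul(-1, Add(-90, 2961))) = Add(-7327, Mul(-1, 2871)) = Add(-7327, -2871) = -10198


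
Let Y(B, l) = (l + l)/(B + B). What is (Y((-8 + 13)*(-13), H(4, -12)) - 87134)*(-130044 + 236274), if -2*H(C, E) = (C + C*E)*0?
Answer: -9256244820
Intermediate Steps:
H(C, E) = 0 (H(C, E) = -(C + C*E)*0/2 = -½*0 = 0)
Y(B, l) = l/B (Y(B, l) = (2*l)/((2*B)) = (2*l)*(1/(2*B)) = l/B)
(Y((-8 + 13)*(-13), H(4, -12)) - 87134)*(-130044 + 236274) = (0/(((-8 + 13)*(-13))) - 87134)*(-130044 + 236274) = (0/((5*(-13))) - 87134)*106230 = (0/(-65) - 87134)*106230 = (0*(-1/65) - 87134)*106230 = (0 - 87134)*106230 = -87134*106230 = -9256244820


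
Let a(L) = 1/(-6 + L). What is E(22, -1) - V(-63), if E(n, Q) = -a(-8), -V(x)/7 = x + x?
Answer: -12347/14 ≈ -881.93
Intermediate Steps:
V(x) = -14*x (V(x) = -7*(x + x) = -14*x)
E(n, Q) = 1/14 (E(n, Q) = -1/(-6 - 8) = -1/(-14) = -1*(-1/14) = 1/14)
E(22, -1) - V(-63) = 1/14 - (-14)*(-63) = 1/14 - 1*882 = 1/14 - 882 = -12347/14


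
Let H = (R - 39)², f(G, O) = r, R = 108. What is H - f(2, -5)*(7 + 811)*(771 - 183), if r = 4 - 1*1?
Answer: -1438191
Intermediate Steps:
r = 3 (r = 4 - 1 = 3)
f(G, O) = 3
H = 4761 (H = (108 - 39)² = 69² = 4761)
H - f(2, -5)*(7 + 811)*(771 - 183) = 4761 - 3*(7 + 811)*(771 - 183) = 4761 - 3*818*588 = 4761 - 3*480984 = 4761 - 1*1442952 = 4761 - 1442952 = -1438191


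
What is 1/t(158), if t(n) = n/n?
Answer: 1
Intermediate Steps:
t(n) = 1
1/t(158) = 1/1 = 1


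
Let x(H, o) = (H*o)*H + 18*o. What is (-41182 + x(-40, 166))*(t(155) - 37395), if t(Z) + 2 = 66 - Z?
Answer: -8524541316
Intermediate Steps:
x(H, o) = 18*o + o*H² (x(H, o) = o*H² + 18*o = 18*o + o*H²)
t(Z) = 64 - Z (t(Z) = -2 + (66 - Z) = 64 - Z)
(-41182 + x(-40, 166))*(t(155) - 37395) = (-41182 + 166*(18 + (-40)²))*((64 - 1*155) - 37395) = (-41182 + 166*(18 + 1600))*((64 - 155) - 37395) = (-41182 + 166*1618)*(-91 - 37395) = (-41182 + 268588)*(-37486) = 227406*(-37486) = -8524541316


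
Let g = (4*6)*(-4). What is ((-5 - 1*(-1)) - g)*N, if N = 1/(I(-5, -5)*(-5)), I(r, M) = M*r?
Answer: -92/125 ≈ -0.73600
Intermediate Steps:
g = -96 (g = 24*(-4) = -96)
N = -1/125 (N = 1/(-5*(-5)*(-5)) = 1/(25*(-5)) = 1/(-125) = -1/125 ≈ -0.0080000)
((-5 - 1*(-1)) - g)*N = ((-5 - 1*(-1)) - 1*(-96))*(-1/125) = ((-5 + 1) + 96)*(-1/125) = (-4 + 96)*(-1/125) = 92*(-1/125) = -92/125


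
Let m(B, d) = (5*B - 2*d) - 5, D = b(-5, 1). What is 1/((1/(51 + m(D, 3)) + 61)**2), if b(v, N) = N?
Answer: 2025/7540516 ≈ 0.00026855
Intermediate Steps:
D = 1
m(B, d) = -5 - 2*d + 5*B (m(B, d) = (-2*d + 5*B) - 5 = -5 - 2*d + 5*B)
1/((1/(51 + m(D, 3)) + 61)**2) = 1/((1/(51 + (-5 - 2*3 + 5*1)) + 61)**2) = 1/((1/(51 + (-5 - 6 + 5)) + 61)**2) = 1/((1/(51 - 6) + 61)**2) = 1/((1/45 + 61)**2) = 1/((2746/45)**2) = 1/(7540516/2025) = 2025/7540516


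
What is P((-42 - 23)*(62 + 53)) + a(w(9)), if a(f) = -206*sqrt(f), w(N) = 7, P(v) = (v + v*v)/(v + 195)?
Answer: -429755/56 - 206*sqrt(7) ≈ -8219.2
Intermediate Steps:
P(v) = (v + v**2)/(195 + v)
P((-42 - 23)*(62 + 53)) + a(w(9)) = ((-42 - 23)*(62 + 53))*(1 + (-42 - 23)*(62 + 53))/(195 + (-42 - 23)*(62 + 53)) - 206*sqrt(7) = (-65*115)*(1 - 65*115)/(195 - 65*115) - 206*sqrt(7) = -7475*(1 - 7475)/(195 - 7475) - 206*sqrt(7) = -7475*(-7474)/(-7280) - 206*sqrt(7) = -7475*(-1/7280)*(-7474) - 206*sqrt(7) = -429755/56 - 206*sqrt(7)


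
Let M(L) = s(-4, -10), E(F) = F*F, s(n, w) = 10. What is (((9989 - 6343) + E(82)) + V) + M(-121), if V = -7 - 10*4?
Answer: 10333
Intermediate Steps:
E(F) = F²
M(L) = 10
V = -47 (V = -7 - 40 = -47)
(((9989 - 6343) + E(82)) + V) + M(-121) = (((9989 - 6343) + 82²) - 47) + 10 = ((3646 + 6724) - 47) + 10 = (10370 - 47) + 10 = 10323 + 10 = 10333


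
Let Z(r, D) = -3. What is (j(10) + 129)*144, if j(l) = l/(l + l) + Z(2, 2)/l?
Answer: 93024/5 ≈ 18605.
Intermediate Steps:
j(l) = 1/2 - 3/l (j(l) = l/(l + l) - 3/l = l/((2*l)) - 3/l = l*(1/(2*l)) - 3/l = 1/2 - 3/l)
(j(10) + 129)*144 = ((1/2)*(-6 + 10)/10 + 129)*144 = ((1/2)*(1/10)*4 + 129)*144 = (1/5 + 129)*144 = (646/5)*144 = 93024/5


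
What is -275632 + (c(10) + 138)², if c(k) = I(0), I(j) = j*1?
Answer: -256588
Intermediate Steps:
I(j) = j
c(k) = 0
-275632 + (c(10) + 138)² = -275632 + (0 + 138)² = -275632 + 138² = -275632 + 19044 = -256588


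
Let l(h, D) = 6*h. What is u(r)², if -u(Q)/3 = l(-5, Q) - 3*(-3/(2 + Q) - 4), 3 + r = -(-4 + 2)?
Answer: 729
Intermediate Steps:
r = -1 (r = -3 - (-4 + 2) = -3 - 1*(-2) = -3 + 2 = -1)
u(Q) = 54 - 27/(2 + Q) (u(Q) = -3*(6*(-5) - 3*(-3/(2 + Q) - 4)) = -3*(-30 - 3*(-3/(2 + Q) - 4)) = -3*(-30 - 3*(-4 - 3/(2 + Q))) = -3*(-30 + (12 + 9/(2 + Q))) = -3*(-18 + 9/(2 + Q)) = 54 - 27/(2 + Q))
u(r)² = (27*(3 + 2*(-1))/(2 - 1))² = (27*(3 - 2)/1)² = (27*1*1)² = 27² = 729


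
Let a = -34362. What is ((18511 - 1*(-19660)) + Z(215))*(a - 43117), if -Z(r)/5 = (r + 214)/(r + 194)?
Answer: -1209431229326/409 ≈ -2.9570e+9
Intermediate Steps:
Z(r) = -5*(214 + r)/(194 + r) (Z(r) = -5*(r + 214)/(r + 194) = -5*(214 + r)/(194 + r))
((18511 - 1*(-19660)) + Z(215))*(a - 43117) = ((18511 - 1*(-19660)) + 5*(-214 - 1*215)/(194 + 215))*(-34362 - 43117) = ((18511 + 19660) + 5*(-214 - 215)/409)*(-77479) = (38171 + 5*(1/409)*(-429))*(-77479) = (38171 - 2145/409)*(-77479) = (15609794/409)*(-77479) = -1209431229326/409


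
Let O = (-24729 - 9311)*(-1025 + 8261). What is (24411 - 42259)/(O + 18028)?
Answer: 4462/61573853 ≈ 7.2466e-5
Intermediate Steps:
O = -246313440 (O = -34040*7236 = -246313440)
(24411 - 42259)/(O + 18028) = (24411 - 42259)/(-246313440 + 18028) = -17848/(-246295412) = -17848*(-1/246295412) = 4462/61573853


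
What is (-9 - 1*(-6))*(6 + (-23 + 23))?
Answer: -18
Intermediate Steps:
(-9 - 1*(-6))*(6 + (-23 + 23)) = (-9 + 6)*(6 + 0) = -3*6 = -18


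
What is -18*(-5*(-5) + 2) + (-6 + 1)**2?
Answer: -461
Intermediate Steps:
-18*(-5*(-5) + 2) + (-6 + 1)**2 = -18*(25 + 2) + (-5)**2 = -18*27 + 25 = -486 + 25 = -461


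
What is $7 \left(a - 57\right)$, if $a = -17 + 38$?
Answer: $-252$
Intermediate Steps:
$a = 21$
$7 \left(a - 57\right) = 7 \left(21 - 57\right) = 7 \left(-36\right) = -252$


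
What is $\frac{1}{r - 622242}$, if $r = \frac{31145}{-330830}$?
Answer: $- \frac{66166}{41171270401} \approx -1.6071 \cdot 10^{-6}$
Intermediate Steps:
$r = - \frac{6229}{66166}$ ($r = 31145 \left(- \frac{1}{330830}\right) = - \frac{6229}{66166} \approx -0.094142$)
$\frac{1}{r - 622242} = \frac{1}{- \frac{6229}{66166} - 622242} = \frac{1}{- \frac{41171270401}{66166}} = - \frac{66166}{41171270401}$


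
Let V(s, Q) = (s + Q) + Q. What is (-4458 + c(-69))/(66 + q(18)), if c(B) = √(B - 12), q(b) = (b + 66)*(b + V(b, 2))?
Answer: -743/571 + 3*I/1142 ≈ -1.3012 + 0.002627*I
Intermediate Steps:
V(s, Q) = s + 2*Q (V(s, Q) = (Q + s) + Q = s + 2*Q)
q(b) = (4 + 2*b)*(66 + b) (q(b) = (b + 66)*(b + (b + 2*2)) = (66 + b)*(b + (b + 4)) = (66 + b)*(b + (4 + b)) = (66 + b)*(4 + 2*b) = (4 + 2*b)*(66 + b))
c(B) = √(-12 + B)
(-4458 + c(-69))/(66 + q(18)) = (-4458 + √(-12 - 69))/(66 + (264 + 2*18² + 136*18)) = (-4458 + √(-81))/(66 + (264 + 2*324 + 2448)) = (-4458 + 9*I)/(66 + (264 + 648 + 2448)) = (-4458 + 9*I)/(66 + 3360) = (-4458 + 9*I)/3426 = (-4458 + 9*I)*(1/3426) = -743/571 + 3*I/1142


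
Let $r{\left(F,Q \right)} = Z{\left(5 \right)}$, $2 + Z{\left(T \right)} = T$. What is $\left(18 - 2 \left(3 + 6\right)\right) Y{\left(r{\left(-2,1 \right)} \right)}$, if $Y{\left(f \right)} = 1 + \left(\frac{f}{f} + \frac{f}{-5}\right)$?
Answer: $0$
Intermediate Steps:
$Z{\left(T \right)} = -2 + T$
$r{\left(F,Q \right)} = 3$ ($r{\left(F,Q \right)} = -2 + 5 = 3$)
$Y{\left(f \right)} = 2 - \frac{f}{5}$ ($Y{\left(f \right)} = 1 + \left(1 + f \left(- \frac{1}{5}\right)\right) = 1 - \left(-1 + \frac{f}{5}\right) = 2 - \frac{f}{5}$)
$\left(18 - 2 \left(3 + 6\right)\right) Y{\left(r{\left(-2,1 \right)} \right)} = \left(18 - 2 \left(3 + 6\right)\right) \left(2 - \frac{3}{5}\right) = \left(18 - 18\right) \left(2 - \frac{3}{5}\right) = \left(18 - 18\right) \frac{7}{5} = 0 \cdot \frac{7}{5} = 0$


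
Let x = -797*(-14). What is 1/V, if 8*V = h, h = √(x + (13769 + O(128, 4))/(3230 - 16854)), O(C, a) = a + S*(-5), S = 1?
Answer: 8*√32357601159/19000353 ≈ 0.075738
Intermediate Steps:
x = 11158
O(C, a) = -5 + a (O(C, a) = a + 1*(-5) = a - 5 = -5 + a)
h = √32357601159/1703 (h = √(11158 + (13769 + (-5 + 4))/(3230 - 16854)) = √(11158 + (13769 - 1)/(-13624)) = √(11158 + 13768*(-1/13624)) = √(11158 - 1721/1703) = √(19000353/1703) = √32357601159/1703 ≈ 105.63)
V = √32357601159/13624 (V = (√32357601159/1703)/8 = √32357601159/13624 ≈ 13.203)
1/V = 1/(√32357601159/13624) = 8*√32357601159/19000353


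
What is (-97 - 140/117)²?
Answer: 131997121/13689 ≈ 9642.6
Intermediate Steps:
(-97 - 140/117)² = (-11489/117)² = 131997121/13689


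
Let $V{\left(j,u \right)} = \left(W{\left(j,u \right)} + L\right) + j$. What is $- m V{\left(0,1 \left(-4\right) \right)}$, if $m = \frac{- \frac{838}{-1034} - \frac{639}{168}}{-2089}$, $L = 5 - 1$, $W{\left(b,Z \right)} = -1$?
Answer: $- \frac{259971}{60480728} \approx -0.0042984$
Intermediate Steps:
$L = 4$ ($L = 5 - 1 = 4$)
$V{\left(j,u \right)} = 3 + j$ ($V{\left(j,u \right)} = \left(-1 + 4\right) + j = 3 + j$)
$m = \frac{86657}{60480728}$ ($m = \left(\left(-838\right) \left(- \frac{1}{1034}\right) - \frac{213}{56}\right) \left(- \frac{1}{2089}\right) = \left(\frac{419}{517} - \frac{213}{56}\right) \left(- \frac{1}{2089}\right) = \left(- \frac{86657}{28952}\right) \left(- \frac{1}{2089}\right) = \frac{86657}{60480728} \approx 0.0014328$)
$- m V{\left(0,1 \left(-4\right) \right)} = \left(-1\right) \frac{86657}{60480728} \left(3 + 0\right) = \left(- \frac{86657}{60480728}\right) 3 = - \frac{259971}{60480728}$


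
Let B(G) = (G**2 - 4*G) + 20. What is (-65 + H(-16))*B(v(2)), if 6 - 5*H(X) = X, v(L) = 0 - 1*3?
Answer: -12423/5 ≈ -2484.6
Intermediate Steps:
v(L) = -3 (v(L) = 0 - 3 = -3)
H(X) = 6/5 - X/5
B(G) = 20 + G**2 - 4*G
(-65 + H(-16))*B(v(2)) = (-65 + (6/5 - 1/5*(-16)))*(20 + (-3)**2 - 4*(-3)) = (-65 + (6/5 + 16/5))*(20 + 9 + 12) = (-65 + 22/5)*41 = -303/5*41 = -12423/5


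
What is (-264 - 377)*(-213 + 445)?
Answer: -148712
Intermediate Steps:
(-264 - 377)*(-213 + 445) = -641*232 = -148712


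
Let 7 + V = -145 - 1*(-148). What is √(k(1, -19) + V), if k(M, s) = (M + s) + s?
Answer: I*√41 ≈ 6.4031*I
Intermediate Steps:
V = -4 (V = -7 + (-145 - 1*(-148)) = -7 + (-145 + 148) = -7 + 3 = -4)
k(M, s) = M + 2*s
√(k(1, -19) + V) = √((1 + 2*(-19)) - 4) = √((1 - 38) - 4) = √(-37 - 4) = √(-41) = I*√41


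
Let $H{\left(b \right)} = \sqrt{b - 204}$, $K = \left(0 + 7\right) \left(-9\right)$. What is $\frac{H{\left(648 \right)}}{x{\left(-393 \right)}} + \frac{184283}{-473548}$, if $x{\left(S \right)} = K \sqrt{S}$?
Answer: $- \frac{184283}{473548} + \frac{2 i \sqrt{4847}}{8253} \approx -0.38915 + 0.016872 i$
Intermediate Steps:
$K = -63$ ($K = 7 \left(-9\right) = -63$)
$x{\left(S \right)} = - 63 \sqrt{S}$
$H{\left(b \right)} = \sqrt{-204 + b}$
$\frac{H{\left(648 \right)}}{x{\left(-393 \right)}} + \frac{184283}{-473548} = \frac{\sqrt{-204 + 648}}{\left(-63\right) \sqrt{-393}} + \frac{184283}{-473548} = \frac{\sqrt{444}}{\left(-63\right) i \sqrt{393}} + 184283 \left(- \frac{1}{473548}\right) = \frac{2 \sqrt{111}}{\left(-63\right) i \sqrt{393}} - \frac{184283}{473548} = 2 \sqrt{111} \frac{i \sqrt{393}}{24759} - \frac{184283}{473548} = \frac{2 i \sqrt{4847}}{8253} - \frac{184283}{473548} = - \frac{184283}{473548} + \frac{2 i \sqrt{4847}}{8253}$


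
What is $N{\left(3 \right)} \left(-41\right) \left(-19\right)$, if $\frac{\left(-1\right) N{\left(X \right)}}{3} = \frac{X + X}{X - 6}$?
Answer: $4674$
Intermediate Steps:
$N{\left(X \right)} = - \frac{6 X}{-6 + X}$ ($N{\left(X \right)} = - 3 \frac{X + X}{X - 6} = - 3 \frac{2 X}{-6 + X} = - \frac{6 X}{-6 + X}$)
$N{\left(3 \right)} \left(-41\right) \left(-19\right) = \left(-6\right) 3 \frac{1}{-6 + 3} \left(-41\right) \left(-19\right) = \left(-6\right) 3 \frac{1}{-3} \left(-41\right) \left(-19\right) = \left(-6\right) 3 \left(- \frac{1}{3}\right) \left(-41\right) \left(-19\right) = 6 \left(-41\right) \left(-19\right) = \left(-246\right) \left(-19\right) = 4674$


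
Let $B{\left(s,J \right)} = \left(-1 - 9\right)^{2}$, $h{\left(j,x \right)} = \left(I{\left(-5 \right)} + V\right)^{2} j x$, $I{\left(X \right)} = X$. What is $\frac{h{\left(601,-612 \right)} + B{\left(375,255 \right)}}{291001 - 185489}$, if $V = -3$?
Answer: $- \frac{534997}{2398} \approx -223.1$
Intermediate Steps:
$h{\left(j,x \right)} = 64 j x$ ($h{\left(j,x \right)} = \left(-5 - 3\right)^{2} j x = \left(-8\right)^{2} j x = 64 j x$)
$B{\left(s,J \right)} = 100$ ($B{\left(s,J \right)} = \left(-10\right)^{2} = 100$)
$\frac{h{\left(601,-612 \right)} + B{\left(375,255 \right)}}{291001 - 185489} = \frac{64 \cdot 601 \left(-612\right) + 100}{291001 - 185489} = \frac{-23539968 + 100}{105512} = \left(-23539868\right) \frac{1}{105512} = - \frac{534997}{2398}$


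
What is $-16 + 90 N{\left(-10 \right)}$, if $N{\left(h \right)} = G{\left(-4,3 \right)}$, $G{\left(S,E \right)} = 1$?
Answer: $74$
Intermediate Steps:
$N{\left(h \right)} = 1$
$-16 + 90 N{\left(-10 \right)} = -16 + 90 \cdot 1 = -16 + 90 = 74$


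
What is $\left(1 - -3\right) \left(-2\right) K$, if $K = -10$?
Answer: $80$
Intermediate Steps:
$\left(1 - -3\right) \left(-2\right) K = \left(1 - -3\right) \left(-2\right) \left(-10\right) = \left(1 + 3\right) \left(-2\right) \left(-10\right) = 4 \left(-2\right) \left(-10\right) = \left(-8\right) \left(-10\right) = 80$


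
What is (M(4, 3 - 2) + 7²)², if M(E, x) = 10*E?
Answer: 7921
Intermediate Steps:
(M(4, 3 - 2) + 7²)² = (10*4 + 7²)² = (40 + 49)² = 89² = 7921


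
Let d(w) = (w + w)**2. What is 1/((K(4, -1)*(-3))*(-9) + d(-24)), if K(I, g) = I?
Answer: 1/2412 ≈ 0.00041459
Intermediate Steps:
d(w) = 4*w**2 (d(w) = (2*w)**2 = 4*w**2)
1/((K(4, -1)*(-3))*(-9) + d(-24)) = 1/((4*(-3))*(-9) + 4*(-24)**2) = 1/(-12*(-9) + 4*576) = 1/(108 + 2304) = 1/2412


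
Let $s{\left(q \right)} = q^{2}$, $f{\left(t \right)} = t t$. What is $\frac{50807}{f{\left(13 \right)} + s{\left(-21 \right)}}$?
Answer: $\frac{50807}{610} \approx 83.29$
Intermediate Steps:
$f{\left(t \right)} = t^{2}$
$\frac{50807}{f{\left(13 \right)} + s{\left(-21 \right)}} = \frac{50807}{13^{2} + \left(-21\right)^{2}} = \frac{50807}{169 + 441} = \frac{50807}{610}$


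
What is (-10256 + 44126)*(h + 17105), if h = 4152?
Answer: 719974590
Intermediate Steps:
(-10256 + 44126)*(h + 17105) = (-10256 + 44126)*(4152 + 17105) = 33870*21257 = 719974590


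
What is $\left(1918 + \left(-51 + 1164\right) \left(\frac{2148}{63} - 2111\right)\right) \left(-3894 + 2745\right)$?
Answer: $2653818873$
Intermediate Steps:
$\left(1918 + \left(-51 + 1164\right) \left(\frac{2148}{63} - 2111\right)\right) \left(-3894 + 2745\right) = \left(1918 + 1113 \left(2148 \cdot \frac{1}{63} - 2111\right)\right) \left(-1149\right) = \left(1918 + 1113 \left(\frac{716}{21} - 2111\right)\right) \left(-1149\right) = \left(1918 + 1113 \left(- \frac{43615}{21}\right)\right) \left(-1149\right) = \left(1918 - 2311595\right) \left(-1149\right) = \left(-2309677\right) \left(-1149\right) = 2653818873$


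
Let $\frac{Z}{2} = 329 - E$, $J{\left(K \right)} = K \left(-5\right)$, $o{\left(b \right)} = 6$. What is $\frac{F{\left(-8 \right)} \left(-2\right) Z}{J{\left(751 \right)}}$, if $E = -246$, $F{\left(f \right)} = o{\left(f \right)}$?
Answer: $\frac{2760}{751} \approx 3.6751$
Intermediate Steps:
$F{\left(f \right)} = 6$
$J{\left(K \right)} = - 5 K$
$Z = 1150$ ($Z = 2 \left(329 - -246\right) = 2 \left(329 + 246\right) = 2 \cdot 575 = 1150$)
$\frac{F{\left(-8 \right)} \left(-2\right) Z}{J{\left(751 \right)}} = \frac{6 \left(-2\right) 1150}{\left(-5\right) 751} = \frac{\left(-12\right) 1150}{-3755} = \left(-13800\right) \left(- \frac{1}{3755}\right) = \frac{2760}{751}$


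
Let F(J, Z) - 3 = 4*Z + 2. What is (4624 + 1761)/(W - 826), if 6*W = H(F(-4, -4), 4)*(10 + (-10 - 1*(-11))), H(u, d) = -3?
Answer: -12770/1663 ≈ -7.6789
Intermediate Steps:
F(J, Z) = 5 + 4*Z (F(J, Z) = 3 + (4*Z + 2) = 3 + (2 + 4*Z) = 5 + 4*Z)
W = -11/2 (W = (-3*(10 + (-10 - 1*(-11))))/6 = (-3*(10 + (-10 + 11)))/6 = (-3*(10 + 1))/6 = (-3*11)/6 = (⅙)*(-33) = -11/2 ≈ -5.5000)
(4624 + 1761)/(W - 826) = (4624 + 1761)/(-11/2 - 826) = 6385/(-1663/2) = 6385*(-2/1663) = -12770/1663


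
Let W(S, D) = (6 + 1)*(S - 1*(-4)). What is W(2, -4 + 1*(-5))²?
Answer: 1764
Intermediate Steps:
W(S, D) = 28 + 7*S (W(S, D) = 7*(S + 4) = 7*(4 + S) = 28 + 7*S)
W(2, -4 + 1*(-5))² = (28 + 7*2)² = (28 + 14)² = 42² = 1764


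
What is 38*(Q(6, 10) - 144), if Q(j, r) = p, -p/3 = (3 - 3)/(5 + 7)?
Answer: -5472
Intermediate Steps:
p = 0 (p = -3*(3 - 3)/(5 + 7) = -0/12 = -3*0 = 0)
Q(j, r) = 0
38*(Q(6, 10) - 144) = 38*(0 - 144) = 38*(-144) = -5472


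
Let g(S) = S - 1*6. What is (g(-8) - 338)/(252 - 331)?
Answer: 352/79 ≈ 4.4557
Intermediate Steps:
g(S) = -6 + S (g(S) = S - 6 = -6 + S)
(g(-8) - 338)/(252 - 331) = ((-6 - 8) - 338)/(252 - 331) = (-14 - 338)/(-79) = -352*(-1/79) = 352/79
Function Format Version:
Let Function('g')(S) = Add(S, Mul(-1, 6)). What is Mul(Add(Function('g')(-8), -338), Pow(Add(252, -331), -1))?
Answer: Rational(352, 79) ≈ 4.4557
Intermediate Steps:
Function('g')(S) = Add(-6, S) (Function('g')(S) = Add(S, -6) = Add(-6, S))
Mul(Add(Function('g')(-8), -338), Pow(Add(252, -331), -1)) = Mul(Add(Add(-6, -8), -338), Pow(Add(252, -331), -1)) = Mul(Add(-14, -338), Pow(-79, -1)) = Mul(-352, Rational(-1, 79)) = Rational(352, 79)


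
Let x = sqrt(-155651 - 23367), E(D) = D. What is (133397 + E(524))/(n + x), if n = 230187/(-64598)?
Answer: -1991354356717746/747077485399841 - 558839155709284*I*sqrt(179018)/747077485399841 ≈ -2.6655 - 316.5*I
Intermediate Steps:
x = I*sqrt(179018) (x = sqrt(-179018) = I*sqrt(179018) ≈ 423.1*I)
n = -230187/64598 (n = 230187*(-1/64598) = -230187/64598 ≈ -3.5634)
(133397 + E(524))/(n + x) = (133397 + 524)/(-230187/64598 + I*sqrt(179018)) = 133921/(-230187/64598 + I*sqrt(179018))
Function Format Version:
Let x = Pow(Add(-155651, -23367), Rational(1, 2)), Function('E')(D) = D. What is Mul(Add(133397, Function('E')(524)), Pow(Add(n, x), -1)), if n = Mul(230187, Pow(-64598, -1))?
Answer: Add(Rational(-1991354356717746, 747077485399841), Mul(Rational(-558839155709284, 747077485399841), I, Pow(179018, Rational(1, 2)))) ≈ Add(-2.6655, Mul(-316.50, I))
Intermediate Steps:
x = Mul(I, Pow(179018, Rational(1, 2))) (x = Pow(-179018, Rational(1, 2)) = Mul(I, Pow(179018, Rational(1, 2))) ≈ Mul(423.10, I))
n = Rational(-230187, 64598) (n = Mul(230187, Rational(-1, 64598)) = Rational(-230187, 64598) ≈ -3.5634)
Mul(Add(133397, Function('E')(524)), Pow(Add(n, x), -1)) = Mul(Add(133397, 524), Pow(Add(Rational(-230187, 64598), Mul(I, Pow(179018, Rational(1, 2)))), -1)) = Mul(133921, Pow(Add(Rational(-230187, 64598), Mul(I, Pow(179018, Rational(1, 2)))), -1))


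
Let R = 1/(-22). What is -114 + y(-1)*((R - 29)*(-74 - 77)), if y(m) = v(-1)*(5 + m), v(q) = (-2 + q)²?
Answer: 1735548/11 ≈ 1.5778e+5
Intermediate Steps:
R = -1/22 ≈ -0.045455
y(m) = 45 + 9*m (y(m) = (-2 - 1)²*(5 + m) = (-3)²*(5 + m) = 9*(5 + m) = 45 + 9*m)
-114 + y(-1)*((R - 29)*(-74 - 77)) = -114 + (45 + 9*(-1))*((-1/22 - 29)*(-74 - 77)) = -114 + (45 - 9)*(-639/22*(-151)) = -114 + 36*(96489/22) = -114 + 1736802/11 = 1735548/11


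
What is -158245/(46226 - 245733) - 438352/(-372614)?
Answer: 6655390677/3379050059 ≈ 1.9696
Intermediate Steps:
-158245/(46226 - 245733) - 438352/(-372614) = -158245/(-199507) - 438352*(-1/372614) = -158245*(-1/199507) + 219176/186307 = 158245/199507 + 219176/186307 = 6655390677/3379050059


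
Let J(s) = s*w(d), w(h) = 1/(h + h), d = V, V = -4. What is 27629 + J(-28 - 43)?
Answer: 221103/8 ≈ 27638.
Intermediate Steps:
d = -4
w(h) = 1/(2*h)
J(s) = -s/8 (J(s) = s*((1/2)/(-4)) = s*((1/2)*(-1/4)) = s*(-1/8) = -s/8)
27629 + J(-28 - 43) = 27629 - (-28 - 43)/8 = 27629 - 1/8*(-71) = 27629 + 71/8 = 221103/8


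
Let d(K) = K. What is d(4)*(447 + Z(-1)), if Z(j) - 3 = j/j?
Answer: 1804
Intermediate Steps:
Z(j) = 4 (Z(j) = 3 + j/j = 3 + 1 = 4)
d(4)*(447 + Z(-1)) = 4*(447 + 4) = 4*451 = 1804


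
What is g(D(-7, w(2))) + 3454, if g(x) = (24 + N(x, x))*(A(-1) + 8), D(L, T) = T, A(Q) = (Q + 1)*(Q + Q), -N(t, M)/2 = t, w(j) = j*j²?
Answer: 3518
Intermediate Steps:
w(j) = j³
N(t, M) = -2*t
A(Q) = 2*Q*(1 + Q) (A(Q) = (1 + Q)*(2*Q) = 2*Q*(1 + Q))
g(x) = 192 - 16*x (g(x) = (24 - 2*x)*(2*(-1)*(1 - 1) + 8) = (24 - 2*x)*(2*(-1)*0 + 8) = (24 - 2*x)*(0 + 8) = (24 - 2*x)*8 = 192 - 16*x)
g(D(-7, w(2))) + 3454 = (192 - 16*2³) + 3454 = (192 - 16*8) + 3454 = (192 - 128) + 3454 = 64 + 3454 = 3518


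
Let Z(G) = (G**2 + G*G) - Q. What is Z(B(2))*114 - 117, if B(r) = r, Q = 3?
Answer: 453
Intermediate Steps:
Z(G) = -3 + 2*G**2 (Z(G) = (G**2 + G*G) - 1*3 = (G**2 + G**2) - 3 = 2*G**2 - 3 = -3 + 2*G**2)
Z(B(2))*114 - 117 = (-3 + 2*2**2)*114 - 117 = (-3 + 2*4)*114 - 117 = (-3 + 8)*114 - 117 = 5*114 - 117 = 570 - 117 = 453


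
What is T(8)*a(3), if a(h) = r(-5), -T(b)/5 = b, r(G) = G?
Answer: 200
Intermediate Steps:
T(b) = -5*b
a(h) = -5
T(8)*a(3) = -5*8*(-5) = -40*(-5) = 200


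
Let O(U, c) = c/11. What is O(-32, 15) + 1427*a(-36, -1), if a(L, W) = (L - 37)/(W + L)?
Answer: 1146436/407 ≈ 2816.8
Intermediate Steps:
O(U, c) = c/11 (O(U, c) = c*(1/11) = c/11)
a(L, W) = (-37 + L)/(L + W)
O(-32, 15) + 1427*a(-36, -1) = (1/11)*15 + 1427*((-37 - 36)/(-36 - 1)) = 15/11 + 1427*(-73/(-37)) = 15/11 + 1427*(-1/37*(-73)) = 15/11 + 1427*(73/37) = 15/11 + 104171/37 = 1146436/407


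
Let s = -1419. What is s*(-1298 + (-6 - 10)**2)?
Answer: 1478598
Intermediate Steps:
s*(-1298 + (-6 - 10)**2) = -1419*(-1298 + (-6 - 10)**2) = -1419*(-1298 + (-16)**2) = -1419*(-1298 + 256) = -1419*(-1042) = 1478598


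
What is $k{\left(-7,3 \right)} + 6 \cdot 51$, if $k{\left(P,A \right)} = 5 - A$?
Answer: $308$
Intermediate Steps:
$k{\left(-7,3 \right)} + 6 \cdot 51 = \left(5 - 3\right) + 6 \cdot 51 = \left(5 - 3\right) + 306 = 2 + 306 = 308$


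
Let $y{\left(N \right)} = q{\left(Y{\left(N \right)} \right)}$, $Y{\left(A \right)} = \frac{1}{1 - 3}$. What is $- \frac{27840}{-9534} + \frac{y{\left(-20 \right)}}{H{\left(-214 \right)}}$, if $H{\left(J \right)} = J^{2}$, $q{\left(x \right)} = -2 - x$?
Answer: $\frac{424982113}{145539688} \approx 2.92$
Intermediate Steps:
$Y{\left(A \right)} = - \frac{1}{2}$ ($Y{\left(A \right)} = \frac{1}{-2} = - \frac{1}{2}$)
$y{\left(N \right)} = - \frac{3}{2}$ ($y{\left(N \right)} = -2 - - \frac{1}{2} = -2 + \frac{1}{2} = - \frac{3}{2}$)
$- \frac{27840}{-9534} + \frac{y{\left(-20 \right)}}{H{\left(-214 \right)}} = - \frac{27840}{-9534} - \frac{3}{2 \left(-214\right)^{2}} = \left(-27840\right) \left(- \frac{1}{9534}\right) - \frac{3}{2 \cdot 45796} = \frac{4640}{1589} - \frac{3}{91592} = \frac{424982113}{145539688}$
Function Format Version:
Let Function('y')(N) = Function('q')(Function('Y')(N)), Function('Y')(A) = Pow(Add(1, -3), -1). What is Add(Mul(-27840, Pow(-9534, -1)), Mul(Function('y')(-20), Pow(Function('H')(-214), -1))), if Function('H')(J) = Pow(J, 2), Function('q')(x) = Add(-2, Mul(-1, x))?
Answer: Rational(424982113, 145539688) ≈ 2.9200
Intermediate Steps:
Function('Y')(A) = Rational(-1, 2) (Function('Y')(A) = Pow(-2, -1) = Rational(-1, 2))
Function('y')(N) = Rational(-3, 2) (Function('y')(N) = Add(-2, Mul(-1, Rational(-1, 2))) = Add(-2, Rational(1, 2)) = Rational(-3, 2))
Add(Mul(-27840, Pow(-9534, -1)), Mul(Function('y')(-20), Pow(Function('H')(-214), -1))) = Add(Mul(-27840, Pow(-9534, -1)), Mul(Rational(-3, 2), Pow(Pow(-214, 2), -1))) = Add(Mul(-27840, Rational(-1, 9534)), Mul(Rational(-3, 2), Pow(45796, -1))) = Add(Rational(4640, 1589), Mul(Rational(-3, 2), Rational(1, 45796))) = Add(Rational(4640, 1589), Rational(-3, 91592)) = Rational(424982113, 145539688)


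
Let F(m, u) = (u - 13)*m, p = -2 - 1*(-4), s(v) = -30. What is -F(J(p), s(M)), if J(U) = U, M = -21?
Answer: 86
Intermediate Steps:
p = 2 (p = -2 + 4 = 2)
F(m, u) = m*(-13 + u) (F(m, u) = (-13 + u)*m = m*(-13 + u))
-F(J(p), s(M)) = -2*(-13 - 30) = -2*(-43) = -1*(-86) = 86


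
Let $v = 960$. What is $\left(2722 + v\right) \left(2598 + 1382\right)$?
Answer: $14654360$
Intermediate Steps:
$\left(2722 + v\right) \left(2598 + 1382\right) = \left(2722 + 960\right) \left(2598 + 1382\right) = 3682 \cdot 3980 = 14654360$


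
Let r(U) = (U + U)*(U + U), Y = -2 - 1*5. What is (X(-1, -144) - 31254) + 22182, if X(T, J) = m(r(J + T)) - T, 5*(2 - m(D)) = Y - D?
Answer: 38762/5 ≈ 7752.4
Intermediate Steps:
Y = -7 (Y = -2 - 5 = -7)
r(U) = 4*U**2 (r(U) = (2*U)*(2*U) = 4*U**2)
m(D) = 17/5 + D/5 (m(D) = 2 - (-7 - D)/5 = 2 + (7/5 + D/5) = 17/5 + D/5)
X(T, J) = 17/5 - T + 4*(J + T)**2/5 (X(T, J) = (17/5 + (4*(J + T)**2)/5) - T = (17/5 + 4*(J + T)**2/5) - T = 17/5 - T + 4*(J + T)**2/5)
(X(-1, -144) - 31254) + 22182 = ((17/5 - 1*(-1) + 4*(-144 - 1)**2/5) - 31254) + 22182 = ((17/5 + 1 + (4/5)*(-145)**2) - 31254) + 22182 = ((17/5 + 1 + (4/5)*21025) - 31254) + 22182 = ((17/5 + 1 + 16820) - 31254) + 22182 = (84122/5 - 31254) + 22182 = -72148/5 + 22182 = 38762/5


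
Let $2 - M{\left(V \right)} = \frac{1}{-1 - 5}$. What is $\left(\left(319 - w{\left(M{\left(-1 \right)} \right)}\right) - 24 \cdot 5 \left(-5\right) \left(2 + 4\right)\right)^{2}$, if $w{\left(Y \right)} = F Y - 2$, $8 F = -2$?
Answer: $\frac{8858009689}{576} \approx 1.5378 \cdot 10^{7}$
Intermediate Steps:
$F = - \frac{1}{4}$ ($F = \frac{1}{8} \left(-2\right) = - \frac{1}{4} \approx -0.25$)
$M{\left(V \right)} = \frac{13}{6}$ ($M{\left(V \right)} = 2 - \frac{1}{-1 - 5} = 2 - \frac{1}{-6} = 2 - - \frac{1}{6} = 2 + \frac{1}{6} = \frac{13}{6}$)
$w{\left(Y \right)} = -2 - \frac{Y}{4}$ ($w{\left(Y \right)} = - \frac{Y}{4} - 2 = -2 - \frac{Y}{4}$)
$\left(\left(319 - w{\left(M{\left(-1 \right)} \right)}\right) - 24 \cdot 5 \left(-5\right) \left(2 + 4\right)\right)^{2} = \left(\left(319 - \left(-2 - \frac{13}{24}\right)\right) - 24 \cdot 5 \left(-5\right) \left(2 + 4\right)\right)^{2} = \left(\left(319 - \left(-2 - \frac{13}{24}\right)\right) - 24 \left(\left(-25\right) 6\right)\right)^{2} = \left(\left(319 - - \frac{61}{24}\right) - -3600\right)^{2} = \left(\left(319 + \frac{61}{24}\right) + 3600\right)^{2} = \left(\frac{7717}{24} + 3600\right)^{2} = \left(\frac{94117}{24}\right)^{2} = \frac{8858009689}{576}$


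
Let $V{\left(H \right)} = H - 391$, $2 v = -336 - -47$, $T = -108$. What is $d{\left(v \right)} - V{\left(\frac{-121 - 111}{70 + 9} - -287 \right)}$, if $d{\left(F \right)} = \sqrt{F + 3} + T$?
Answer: $- \frac{84}{79} + \frac{i \sqrt{566}}{2} \approx -1.0633 + 11.895 i$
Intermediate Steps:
$v = - \frac{289}{2}$ ($v = \frac{-336 - -47}{2} = \frac{-336 + 47}{2} = \frac{1}{2} \left(-289\right) = - \frac{289}{2} \approx -144.5$)
$d{\left(F \right)} = -108 + \sqrt{3 + F}$ ($d{\left(F \right)} = \sqrt{F + 3} - 108 = \sqrt{3 + F} - 108 = -108 + \sqrt{3 + F}$)
$V{\left(H \right)} = -391 + H$
$d{\left(v \right)} - V{\left(\frac{-121 - 111}{70 + 9} - -287 \right)} = \left(-108 + \sqrt{3 - \frac{289}{2}}\right) - \left(-391 + \left(\frac{-121 - 111}{70 + 9} - -287\right)\right) = \left(-108 + \sqrt{- \frac{283}{2}}\right) - \left(-391 + \left(- \frac{232}{79} + 287\right)\right) = \left(-108 + \frac{i \sqrt{566}}{2}\right) - \left(-391 + \left(\left(-232\right) \frac{1}{79} + 287\right)\right) = \left(-108 + \frac{i \sqrt{566}}{2}\right) - \left(-391 + \left(- \frac{232}{79} + 287\right)\right) = \left(-108 + \frac{i \sqrt{566}}{2}\right) - \left(-391 + \frac{22441}{79}\right) = \left(-108 + \frac{i \sqrt{566}}{2}\right) - - \frac{8448}{79} = \left(-108 + \frac{i \sqrt{566}}{2}\right) + \frac{8448}{79} = - \frac{84}{79} + \frac{i \sqrt{566}}{2}$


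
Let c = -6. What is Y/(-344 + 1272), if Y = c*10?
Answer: -15/232 ≈ -0.064655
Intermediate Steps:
Y = -60 (Y = -6*10 = -60)
Y/(-344 + 1272) = -60/(-344 + 1272) = -60/928 = (1/928)*(-60) = -15/232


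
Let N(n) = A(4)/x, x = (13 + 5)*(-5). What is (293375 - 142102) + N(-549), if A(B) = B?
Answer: 6807283/45 ≈ 1.5127e+5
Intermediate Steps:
x = -90 (x = 18*(-5) = -90)
N(n) = -2/45 (N(n) = 4/(-90) = 4*(-1/90) = -2/45)
(293375 - 142102) + N(-549) = (293375 - 142102) - 2/45 = 151273 - 2/45 = 6807283/45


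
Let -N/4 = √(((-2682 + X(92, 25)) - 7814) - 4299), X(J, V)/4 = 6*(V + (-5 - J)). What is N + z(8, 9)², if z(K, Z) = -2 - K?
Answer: 100 - 4*I*√16523 ≈ 100.0 - 514.17*I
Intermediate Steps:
X(J, V) = -120 - 24*J + 24*V (X(J, V) = 4*(6*(V + (-5 - J))) = 4*(6*(-5 + V - J)) = 4*(-30 - 6*J + 6*V) = -120 - 24*J + 24*V)
N = -4*I*√16523 (N = -4*√(((-2682 + (-120 - 24*92 + 24*25)) - 7814) - 4299) = -4*√(((-2682 + (-120 - 2208 + 600)) - 7814) - 4299) = -4*√(((-2682 - 1728) - 7814) - 4299) = -4*√((-4410 - 7814) - 4299) = -4*√(-12224 - 4299) = -4*I*√16523 ≈ -514.17*I)
N + z(8, 9)² = -4*I*√16523 + (-2 - 1*8)² = -4*I*√16523 + (-2 - 8)² = -4*I*√16523 + (-10)² = -4*I*√16523 + 100 = 100 - 4*I*√16523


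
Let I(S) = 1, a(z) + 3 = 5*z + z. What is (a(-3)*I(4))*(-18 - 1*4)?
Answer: 462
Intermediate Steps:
a(z) = -3 + 6*z (a(z) = -3 + (5*z + z) = -3 + 6*z)
(a(-3)*I(4))*(-18 - 1*4) = ((-3 + 6*(-3))*1)*(-18 - 1*4) = ((-3 - 18)*1)*(-18 - 4) = -21*1*(-22) = -21*(-22) = 462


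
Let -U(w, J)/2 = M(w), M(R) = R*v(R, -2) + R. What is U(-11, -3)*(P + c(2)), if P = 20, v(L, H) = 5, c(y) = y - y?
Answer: 2640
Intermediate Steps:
c(y) = 0
M(R) = 6*R (M(R) = R*5 + R = 5*R + R = 6*R)
U(w, J) = -12*w
U(-11, -3)*(P + c(2)) = (-12*(-11))*(20 + 0) = 132*20 = 2640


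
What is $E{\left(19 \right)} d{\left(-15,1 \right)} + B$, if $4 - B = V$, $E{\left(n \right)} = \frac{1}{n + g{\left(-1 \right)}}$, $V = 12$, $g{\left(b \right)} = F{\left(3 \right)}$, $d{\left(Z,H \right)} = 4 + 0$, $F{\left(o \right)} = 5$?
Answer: $- \frac{47}{6} \approx -7.8333$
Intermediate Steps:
$d{\left(Z,H \right)} = 4$
$g{\left(b \right)} = 5$
$E{\left(n \right)} = \frac{1}{5 + n}$ ($E{\left(n \right)} = \frac{1}{n + 5} = \frac{1}{5 + n}$)
$B = -8$ ($B = 4 - 12 = -8$)
$E{\left(19 \right)} d{\left(-15,1 \right)} + B = \frac{1}{5 + 19} \cdot 4 - 8 = \frac{1}{24} \cdot 4 - 8 = \frac{1}{6} - 8 = - \frac{47}{6}$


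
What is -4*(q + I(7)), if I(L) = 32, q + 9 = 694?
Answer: -2868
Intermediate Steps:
q = 685 (q = -9 + 694 = 685)
-4*(q + I(7)) = -4*(685 + 32) = -4*717 = -2868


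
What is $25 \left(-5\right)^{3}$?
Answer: $-3125$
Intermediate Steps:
$25 \left(-5\right)^{3} = 25 \left(-125\right) = -3125$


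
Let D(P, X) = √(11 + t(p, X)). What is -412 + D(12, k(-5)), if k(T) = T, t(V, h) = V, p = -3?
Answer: -412 + 2*√2 ≈ -409.17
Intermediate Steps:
D(P, X) = 2*√2 (D(P, X) = √(11 - 3) = √8 = 2*√2)
-412 + D(12, k(-5)) = -412 + 2*√2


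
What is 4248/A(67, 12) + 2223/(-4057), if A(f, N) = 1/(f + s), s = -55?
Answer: 206807409/4057 ≈ 50975.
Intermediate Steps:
A(f, N) = 1/(-55 + f) (A(f, N) = 1/(f - 55) = 1/(-55 + f))
4248/A(67, 12) + 2223/(-4057) = 4248/(1/(-55 + 67)) + 2223/(-4057) = 4248/(1/12) + 2223*(-1/4057) = 4248/(1/12) - 2223/4057 = 4248*12 - 2223/4057 = 50976 - 2223/4057 = 206807409/4057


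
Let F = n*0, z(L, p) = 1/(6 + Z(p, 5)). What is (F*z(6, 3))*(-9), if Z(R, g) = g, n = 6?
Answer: 0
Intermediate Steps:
z(L, p) = 1/11 (z(L, p) = 1/(6 + 5) = 1/11)
F = 0 (F = 6*0 = 0)
(F*z(6, 3))*(-9) = (0*(1/11))*(-9) = 0*(-9) = 0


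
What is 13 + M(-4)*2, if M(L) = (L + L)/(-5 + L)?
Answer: 133/9 ≈ 14.778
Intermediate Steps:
M(L) = 2*L/(-5 + L) (M(L) = (2*L)/(-5 + L) = 2*L/(-5 + L))
13 + M(-4)*2 = 13 + (2*(-4)/(-5 - 4))*2 = 13 + (2*(-4)/(-9))*2 = 13 + (2*(-4)*(-⅑))*2 = 13 + (8/9)*2 = 13 + 16/9 = 133/9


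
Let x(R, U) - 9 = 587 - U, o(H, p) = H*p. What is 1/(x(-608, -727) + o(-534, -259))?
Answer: 1/139629 ≈ 7.1618e-6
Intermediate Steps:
x(R, U) = 596 - U (x(R, U) = 9 + (587 - U) = 596 - U)
1/(x(-608, -727) + o(-534, -259)) = 1/((596 - 1*(-727)) - 534*(-259)) = 1/((596 + 727) + 138306) = 1/(1323 + 138306) = 1/139629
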